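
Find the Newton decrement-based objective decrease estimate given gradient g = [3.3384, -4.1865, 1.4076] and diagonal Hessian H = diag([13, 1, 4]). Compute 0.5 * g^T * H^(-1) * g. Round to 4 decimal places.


Step 1: H is diagonal, so H^(-1) * g = [0.2568, -4.1865, 0.3519].
Step 2: g^T H^(-1) g = sum_i g_i^2 / H_ii
  = (3.3384)^2/13 + (-4.1865)^2/1 + (1.4076)^2/4
  = 0.8573 + 17.5268 + 0.4953 = 18.8794
Step 3: Objective decrease = 0.5 * g^T H^(-1) g = 9.4397


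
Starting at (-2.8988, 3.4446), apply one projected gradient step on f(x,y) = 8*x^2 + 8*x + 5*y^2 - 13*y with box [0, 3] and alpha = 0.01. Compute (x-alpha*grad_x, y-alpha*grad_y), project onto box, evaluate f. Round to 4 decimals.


Step 1: Compute gradient at (-2.8988, 3.4446).
grad_x = 2*8*-2.8988 + 8 = -38.3808
grad_y = 2*5*3.4446 - 13 = 21.446
Step 2: Gradient step.
x_raw = -2.8988 - 0.01*-38.3808 = -2.515
y_raw = 3.4446 - 0.01*21.446 = 3.2301
Step 3: Project onto [0, 3].
x_proj = clip(-2.515) = 0.0
y_proj = clip(3.2301) = 3.0
Step 4: Evaluate f.
f(0.0, 3.0) = 6.0


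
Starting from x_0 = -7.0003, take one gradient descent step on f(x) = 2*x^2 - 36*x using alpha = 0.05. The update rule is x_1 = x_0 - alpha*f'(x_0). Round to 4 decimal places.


We compute the gradient at x_0 and apply the update.
f'(x) = 4*x - 36
f'(-7.0003) = 4*-7.0003 - 36 = -64.0012
x_1 = -7.0003 - 0.05*-64.0012 = -3.8002


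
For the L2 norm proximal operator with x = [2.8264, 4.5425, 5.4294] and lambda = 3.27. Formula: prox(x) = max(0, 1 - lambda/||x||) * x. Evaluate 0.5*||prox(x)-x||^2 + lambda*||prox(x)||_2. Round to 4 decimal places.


Step 1: Compute ||x||.
||x|| = 7.6224
Step 2: Compute scaling factor.
scale = max(0, 1 - 3.27/7.6224) = 0.571
Step 3: prox(x) = [1.6139, 2.5938, 3.1002]
||prox(x)|| = 4.3524
Step 4: Proximal objective.
0.5*||prox-x||^2 = 5.3465
lambda*||prox|| = 14.2323
Total = 19.5789


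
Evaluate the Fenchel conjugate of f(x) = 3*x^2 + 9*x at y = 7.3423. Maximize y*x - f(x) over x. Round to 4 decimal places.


f*(y) = sup_x {y*x - a*x^2 - b*x} = sup_x {(y-b)*x - a*x^2}
FOC: (y - b) - 2a*x = 0 => x* = (y - b)/(2a)
x* = (7.3423 - 9)/(2*3) = -0.2763
f*(7.3423) = (y-b)^2/(4a) = (7.3423 - 9)^2/(4*3)
= 2.748/12 = 0.229


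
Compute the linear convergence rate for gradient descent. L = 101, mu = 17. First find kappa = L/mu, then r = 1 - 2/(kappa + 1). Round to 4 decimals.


Step 1: Compute the condition number.
kappa = L/mu = 101/17 = 5.9412
Step 2: Compute the convergence rate.
r = 1 - 2/(kappa + 1) = 1 - 2*mu/(L + mu) = (L - mu)/(L + mu) = 84/118 = 0.7119


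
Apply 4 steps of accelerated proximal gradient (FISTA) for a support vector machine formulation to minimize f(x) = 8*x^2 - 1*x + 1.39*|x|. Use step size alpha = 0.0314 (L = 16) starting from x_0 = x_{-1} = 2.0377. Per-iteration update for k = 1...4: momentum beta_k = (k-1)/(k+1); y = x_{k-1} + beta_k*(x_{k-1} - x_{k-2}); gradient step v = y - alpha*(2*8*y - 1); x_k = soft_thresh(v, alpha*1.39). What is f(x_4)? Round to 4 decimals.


FISTA on f(x) = 8*x^2 - 1*x + 1.39*|x|
L = 16, alpha = 0.0314
Iteration 1: beta = 0.0, y = 2.0377 + 0.0*(2.0377 - 2.0377) = 2.0377
  grad(y) = 31.6032, v = y - alpha*grad = 1.0454
  prox(v) = soft_thresh(1.0454, 0.0436) = 1.0017
Iteration 2: beta = 0.3333, y = 1.0017 + 0.3333*(1.0017 - 2.0377) = 0.6564
  grad(y) = 9.5022, v = y - alpha*grad = 0.358
  prox(v) = soft_thresh(0.358, 0.0436) = 0.3144
Iteration 3: beta = 0.5, y = 0.3144 + 0.5*(0.3144 - 1.0017) = -0.0293
  grad(y) = -1.4688, v = y - alpha*grad = 0.0168
  prox(v) = soft_thresh(0.0168, 0.0436) = 0.0
Iteration 4: beta = 0.6, y = 0.0 + 0.6*(0.0 - 0.3144) = -0.1886
  grad(y) = -4.018, v = y - alpha*grad = -0.0625
  prox(v) = soft_thresh(-0.0625, 0.0436) = -0.0188
f(x_4) = 8*(-0.0188)^2 - 1*(-0.0188) + 1.39*|-0.0188| = 0.0478


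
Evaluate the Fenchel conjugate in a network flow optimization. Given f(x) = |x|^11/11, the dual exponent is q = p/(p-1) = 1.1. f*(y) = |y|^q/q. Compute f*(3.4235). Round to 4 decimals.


The conjugate exponent q satisfies 1/p + 1/q = 1.
p = 11, so q = 11/(11 - 1) = 1.1
|y|^q = 3.4235^1.1 = 3.8718
f*(3.4235) = 3.8718 / 1.1 = 3.5199


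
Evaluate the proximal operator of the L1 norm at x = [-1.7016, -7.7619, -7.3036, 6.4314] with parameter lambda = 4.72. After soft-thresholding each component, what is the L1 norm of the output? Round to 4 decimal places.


Soft-thresholding with lambda = 4.72:
prox(-1.7016) = sign(-1.7016)*max(|-1.7016| - 4.72, 0) = 0.0
prox(-7.7619) = sign(-7.7619)*max(|-7.7619| - 4.72, 0) = -3.0419
prox(-7.3036) = sign(-7.3036)*max(|-7.3036| - 4.72, 0) = -2.5836
prox(6.4314) = sign(6.4314)*max(|6.4314| - 4.72, 0) = 1.7114
prox(x) = [0.0, -3.0419, -2.5836, 1.7114]
||prox(x)||_1 = 0.0 + 3.0419 + 2.5836 + 1.7114 = 7.3369


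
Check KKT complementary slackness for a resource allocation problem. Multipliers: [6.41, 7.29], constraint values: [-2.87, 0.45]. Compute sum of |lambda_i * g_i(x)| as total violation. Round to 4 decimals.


KKT complementary slackness check:
lambda_1 * g_1 = 6.41 * -2.87 = -18.3967
lambda_2 * g_2 = 7.29 * 0.45 = 3.2805
Total violation = 18.3967 + 3.2805 = 21.6772


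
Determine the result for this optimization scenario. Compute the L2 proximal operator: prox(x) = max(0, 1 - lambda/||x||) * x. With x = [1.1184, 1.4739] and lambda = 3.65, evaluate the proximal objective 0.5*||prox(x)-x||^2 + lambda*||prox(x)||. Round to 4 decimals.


Step 1: Compute ||x||.
||x|| = 1.8502
Step 2: Compute scaling factor.
scale = max(0, 1 - 3.65/1.8502) = 0.0
Step 3: prox(x) = [0.0, 0.0]
||prox(x)|| = 0.0
Step 4: Proximal objective.
0.5*||prox-x||^2 = 1.7116
lambda*||prox|| = 0.0
Total = 1.7116


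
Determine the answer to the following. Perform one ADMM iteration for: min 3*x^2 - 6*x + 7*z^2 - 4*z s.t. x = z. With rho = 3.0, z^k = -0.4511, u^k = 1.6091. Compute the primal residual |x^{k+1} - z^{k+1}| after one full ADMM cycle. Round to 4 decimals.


ADMM iteration with rho = 3.0, z^k = -0.4511, u^k = 1.6091
Step 1: x-update.
Minimize 3*x^2 - 6*x + (3.0/2)*(x + 0.4511 + 1.6091)^2
FOC: (2*3 + 3.0)*x = 6 + 3.0*(-0.4511 - 1.6091)
x^{k+1} = -0.0201
Step 2: z-update.
Minimize 7*z^2 - 4*z + (3.0/2)*(-0.0201 - z + 1.6091)^2
FOC: (2*7 + 3.0)*z = 4 + 3.0*(-0.0201 + 1.6091)
z^{k+1} = 0.5157
Step 3: u-update.
u^{k+1} = 1.6091 - 0.0201 - 0.5157 = 1.0733
Step 4: Primal residual = |-0.0201 - 0.5157| = 0.5358


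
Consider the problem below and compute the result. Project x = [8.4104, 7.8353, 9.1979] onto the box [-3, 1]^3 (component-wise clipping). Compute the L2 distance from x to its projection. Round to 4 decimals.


Project each component onto [-3, 1].
clip(8.4104) = 1.0, clip(7.8353) = 1.0, clip(9.1979) = 1.0
Projection = [1.0, 1.0, 1.0]
Squared diffs: [54.914, 46.7213, 67.2056]
Distance = sqrt(168.8409) = 12.9939


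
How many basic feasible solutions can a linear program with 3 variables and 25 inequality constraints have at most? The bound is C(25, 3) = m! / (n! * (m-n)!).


Each vertex corresponds to some choice of n active constraints out of m, so the number of vertices is at most C(m, n) = m! / (n!(m-n)!).
m = 25, n = 3
Numerator: 25 * 24 * 23
Denominator: 3! = 6
C(25, 3) = 2300


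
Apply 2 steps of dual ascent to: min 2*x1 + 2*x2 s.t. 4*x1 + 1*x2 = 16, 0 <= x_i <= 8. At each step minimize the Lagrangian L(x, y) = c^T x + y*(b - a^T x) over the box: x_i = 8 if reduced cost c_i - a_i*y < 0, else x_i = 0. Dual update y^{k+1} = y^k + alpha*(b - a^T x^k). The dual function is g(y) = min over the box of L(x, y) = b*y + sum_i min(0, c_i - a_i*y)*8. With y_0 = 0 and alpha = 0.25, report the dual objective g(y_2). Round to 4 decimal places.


Dual ascent for LP: min 2*x1 + 2*x2, 4*x1 + 1*x2 = 16, 0 <= x_i <= 8
Step 1: y^k = 0.0, reduced costs: (2.0, 2.0)
  x^k = (0.0, 0.0), subgradient = b - a^T x = 16.0
  y^{k+1} = 0.0 + 0.25*16.0 = 4.0
Step 2: y^k = 4.0, reduced costs: (-14.0, -2.0)
  x^k = (8.0, 8.0), subgradient = b - a^T x = -24.0
  y^{k+1} = 4.0 + 0.25*-24.0 = -2.0
Dual objective at y_2 = -2.0: reduced costs (10.0, 4.0), box minimizer x = (0.0, 0.0)
g(y_2) = b*y + (c1 - a1*y)*x1 + (c2 - a2*y)*x2 = 16*(-2.0) + 10.0*0.0 + 4.0*0.0 = -32.0 + 0.0 + 0.0 = -32.0


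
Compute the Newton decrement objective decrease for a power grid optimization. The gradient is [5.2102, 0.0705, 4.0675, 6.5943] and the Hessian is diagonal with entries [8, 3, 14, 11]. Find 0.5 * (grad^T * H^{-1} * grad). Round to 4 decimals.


Step 1: H is diagonal, so H^(-1) * g = [0.6513, 0.0235, 0.2905, 0.5995].
Step 2: g^T H^(-1) g = sum_i g_i^2 / H_ii
  = (5.2102)^2/8 + (0.0705)^2/3 + (4.0675)^2/14 + (6.5943)^2/11
  = 3.3933 + 0.0017 + 1.1818 + 3.9532 = 8.5298
Step 3: Objective decrease = 0.5 * g^T H^(-1) g = 4.2649


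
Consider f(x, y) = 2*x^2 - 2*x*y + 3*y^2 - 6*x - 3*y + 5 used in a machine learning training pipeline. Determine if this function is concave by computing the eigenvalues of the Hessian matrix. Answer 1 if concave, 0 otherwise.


The Hessian of f(x,y) = 2*x^2 - 2*x*y + 3*y^2 - 6*x - 3*y + 5 is:
H = [[4, -2], [-2, 6]]
Trace = 4 + 6 = 10
Determinant = 4*6 - (-2)^2 = 20
Discriminant = (10)^2 - 4*20 = 20.0
Eigenvalues: lambda_1 = 2.7639, lambda_2 = 7.2361
The function is not concave.

0


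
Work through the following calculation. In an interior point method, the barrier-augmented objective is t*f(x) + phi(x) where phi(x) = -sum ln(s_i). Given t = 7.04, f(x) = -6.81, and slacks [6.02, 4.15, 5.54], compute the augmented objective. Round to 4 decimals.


Step 1: Compute log-barrier.
ln values: [1.7951, 1.4231, 1.712]
phi = -(1.7951 + 1.4231 + 1.712) = -4.9302
Step 2: Compute augmented objective.
t*f(x) = 7.04*-6.81 = -47.9424
Total = -47.9424 - 4.9302 = -52.8726


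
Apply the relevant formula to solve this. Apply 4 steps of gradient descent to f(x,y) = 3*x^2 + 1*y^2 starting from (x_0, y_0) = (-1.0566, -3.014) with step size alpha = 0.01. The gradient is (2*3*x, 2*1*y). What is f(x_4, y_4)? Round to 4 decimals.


Gradient descent on f(x,y) = 3*x^2 + 1*y^2.
Starting point: (-1.0566, -3.014), alpha = 0.01
Step 1: grad_x = 2*3*-1.0566 = -6.3396, grad_y = 2*1*-3.014 = -6.028
  x_1 = -1.0566 - 0.01*-6.3396 = -0.9932
  y_1 = -3.014 - 0.01*-6.028 = -2.9537
Step 2: grad_x = 2*3*-0.9932 = -5.9592, grad_y = 2*1*-2.9537 = -5.9074
  x_2 = -0.9932 - 0.01*-5.9592 = -0.9336
  y_2 = -2.9537 - 0.01*-5.9074 = -2.8946
Step 3: grad_x = 2*3*-0.9336 = -5.6017, grad_y = 2*1*-2.8946 = -5.7893
  x_3 = -0.9336 - 0.01*-5.6017 = -0.8776
  y_3 = -2.8946 - 0.01*-5.7893 = -2.8368
Step 4: grad_x = 2*3*-0.8776 = -5.2656, grad_y = 2*1*-2.8368 = -5.6735
  x_4 = -0.8776 - 0.01*-5.2656 = -0.8249
  y_4 = -2.8368 - 0.01*-5.6735 = -2.78
f(-0.8249, -2.78) = 3*(-0.8249)^2 + 1*(-2.78)^2 = 9.7701


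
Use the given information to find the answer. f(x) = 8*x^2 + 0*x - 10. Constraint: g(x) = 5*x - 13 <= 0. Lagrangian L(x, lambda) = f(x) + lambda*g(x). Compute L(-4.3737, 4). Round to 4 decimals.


Step 1: Evaluate f(x).
f(-4.3737) = 8*(-4.3737)^2 + 0*(-4.3737) - 10 = 143.034
Step 2: Evaluate g(x).
g(-4.3737) = 5*-4.3737 - 13 = -34.8685
Step 3: Compute Lagrangian.
L = 143.034 + 4*-34.8685 = 3.56


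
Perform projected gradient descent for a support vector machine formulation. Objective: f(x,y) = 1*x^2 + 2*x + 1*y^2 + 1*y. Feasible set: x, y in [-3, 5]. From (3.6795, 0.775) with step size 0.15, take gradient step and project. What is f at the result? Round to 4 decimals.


Step 1: Compute gradient at (3.6795, 0.775).
grad_x = 2*1*3.6795 + 2 = 9.359
grad_y = 2*1*0.775 + 1 = 2.55
Step 2: Gradient step.
x_raw = 3.6795 - 0.15*9.359 = 2.2757
y_raw = 0.775 - 0.15*2.55 = 0.3925
Step 3: Project onto [-3, 5].
x_proj = clip(2.2757) = 2.2757
y_proj = clip(0.3925) = 0.3925
Step 4: Evaluate f.
f(2.2757, 0.3925) = 10.2764


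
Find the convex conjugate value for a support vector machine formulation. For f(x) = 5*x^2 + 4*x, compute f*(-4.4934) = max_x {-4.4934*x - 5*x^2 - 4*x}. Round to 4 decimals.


f*(y) = sup_x {y*x - a*x^2 - b*x} = sup_x {(y-b)*x - a*x^2}
FOC: (y - b) - 2a*x = 0 => x* = (y - b)/(2a)
x* = (-4.4934 - 4)/(2*5) = -0.8493
f*(-4.4934) = (y-b)^2/(4a) = (-4.4934 - 4)^2/(4*5)
= 72.1378/20 = 3.6069


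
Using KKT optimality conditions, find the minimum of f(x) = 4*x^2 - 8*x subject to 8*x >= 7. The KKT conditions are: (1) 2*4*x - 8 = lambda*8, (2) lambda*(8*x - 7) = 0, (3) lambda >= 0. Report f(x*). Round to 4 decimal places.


Step 1: Try lambda = 0 (constraint inactive).
Stationarity: 2*4*x - 8 = 0
x* = 8/(2*4) = 1.0
Check constraint: 8*1.0 = 8.0 >= 7 -- satisfied.
Step 2: Compute optimal value.
f(x*) = 4*1.0^2 - 8*1.0 = -4.0


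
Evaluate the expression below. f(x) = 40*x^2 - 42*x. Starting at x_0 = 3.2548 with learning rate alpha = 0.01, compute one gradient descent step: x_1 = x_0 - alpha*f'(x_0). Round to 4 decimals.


We compute the gradient at x_0 and apply the update.
f'(x) = 80*x - 42
f'(3.2548) = 80*3.2548 - 42 = 218.384
x_1 = 3.2548 - 0.01*218.384 = 1.071


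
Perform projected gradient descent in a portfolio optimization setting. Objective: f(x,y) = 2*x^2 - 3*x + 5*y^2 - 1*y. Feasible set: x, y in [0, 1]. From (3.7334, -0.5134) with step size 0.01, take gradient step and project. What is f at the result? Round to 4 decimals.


Step 1: Compute gradient at (3.7334, -0.5134).
grad_x = 2*2*3.7334 - 3 = 11.9336
grad_y = 2*5*-0.5134 - 1 = -6.134
Step 2: Gradient step.
x_raw = 3.7334 - 0.01*11.9336 = 3.6141
y_raw = -0.5134 - 0.01*-6.134 = -0.4521
Step 3: Project onto [0, 1].
x_proj = clip(3.6141) = 1.0
y_proj = clip(-0.4521) = 0.0
Step 4: Evaluate f.
f(1.0, 0.0) = -1.0


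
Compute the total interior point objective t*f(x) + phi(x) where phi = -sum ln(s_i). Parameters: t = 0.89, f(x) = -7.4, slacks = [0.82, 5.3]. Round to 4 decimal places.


Step 1: Compute log-barrier.
ln values: [-0.1985, 1.6677]
phi = -(-0.1985 + 1.6677) = -1.4693
Step 2: Compute augmented objective.
t*f(x) = 0.89*-7.4 = -6.586
Total = -6.586 - 1.4693 = -8.0553


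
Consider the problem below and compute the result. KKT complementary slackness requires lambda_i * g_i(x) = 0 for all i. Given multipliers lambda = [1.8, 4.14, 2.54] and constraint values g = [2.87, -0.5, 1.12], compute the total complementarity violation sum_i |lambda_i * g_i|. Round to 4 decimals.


KKT complementary slackness check:
lambda_1 * g_1 = 1.8 * 2.87 = 5.166
lambda_2 * g_2 = 4.14 * -0.5 = -2.07
lambda_3 * g_3 = 2.54 * 1.12 = 2.8448
Total violation = 5.166 + 2.07 + 2.8448 = 10.0808


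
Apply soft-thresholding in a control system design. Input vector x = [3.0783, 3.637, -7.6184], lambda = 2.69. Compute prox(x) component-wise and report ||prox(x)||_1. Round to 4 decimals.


Soft-thresholding with lambda = 2.69:
prox(3.0783) = sign(3.0783)*max(|3.0783| - 2.69, 0) = 0.3883
prox(3.637) = sign(3.637)*max(|3.637| - 2.69, 0) = 0.947
prox(-7.6184) = sign(-7.6184)*max(|-7.6184| - 2.69, 0) = -4.9284
prox(x) = [0.3883, 0.947, -4.9284]
||prox(x)||_1 = 0.3883 + 0.947 + 4.9284 = 6.2637


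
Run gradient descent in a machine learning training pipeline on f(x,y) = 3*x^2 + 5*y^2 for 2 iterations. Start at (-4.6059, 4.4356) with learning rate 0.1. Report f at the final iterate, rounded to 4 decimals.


Gradient descent on f(x,y) = 3*x^2 + 5*y^2.
Starting point: (-4.6059, 4.4356), alpha = 0.1
Step 1: grad_x = 2*3*-4.6059 = -27.6354, grad_y = 2*5*4.4356 = 44.356
  x_1 = -4.6059 - 0.1*-27.6354 = -1.8424
  y_1 = 4.4356 - 0.1*44.356 = 0.0
Step 2: grad_x = 2*3*-1.8424 = -11.0542, grad_y = 2*5*0.0 = 0.0
  x_2 = -1.8424 - 0.1*-11.0542 = -0.7369
  y_2 = 0.0 - 0.1*0.0 = 0.0
f(-0.7369, 0.0) = 3*(-0.7369)^2 + 5*0.0^2 = 1.6293


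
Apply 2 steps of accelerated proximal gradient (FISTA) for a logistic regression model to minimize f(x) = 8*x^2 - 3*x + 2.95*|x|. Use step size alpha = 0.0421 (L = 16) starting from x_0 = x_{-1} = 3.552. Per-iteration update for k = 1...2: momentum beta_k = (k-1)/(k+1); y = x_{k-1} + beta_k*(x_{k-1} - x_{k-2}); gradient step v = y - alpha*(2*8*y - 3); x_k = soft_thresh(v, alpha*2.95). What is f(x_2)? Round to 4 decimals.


FISTA on f(x) = 8*x^2 - 3*x + 2.95*|x|
L = 16, alpha = 0.0421
Iteration 1: beta = 0.0, y = 3.552 + 0.0*(3.552 - 3.552) = 3.552
  grad(y) = 53.832, v = y - alpha*grad = 1.2857
  prox(v) = soft_thresh(1.2857, 0.1242) = 1.1615
Iteration 2: beta = 0.3333, y = 1.1615 + 0.3333*(1.1615 - 3.552) = 0.3646
  grad(y) = 2.8342, v = y - alpha*grad = 0.2453
  prox(v) = soft_thresh(0.2453, 0.1242) = 0.1211
f(x_2) = 8*0.1211^2 - 3*0.1211 + 2.95*|0.1211| = 0.1113


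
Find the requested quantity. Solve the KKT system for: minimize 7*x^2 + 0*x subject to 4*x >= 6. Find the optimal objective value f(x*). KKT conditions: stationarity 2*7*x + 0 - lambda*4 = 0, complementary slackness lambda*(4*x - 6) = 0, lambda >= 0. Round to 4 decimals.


Step 1: Try lambda = 0 (constraint inactive).
x_unc = 0/(2*7) = 0.0
Check: 4*0.0 = 0.0 < 6 -- violated!
Step 2: Constraint must be active: 4*x = 6
x* = 6/4 = 1.5
lambda = (2*7*1.5 + 0)/4 = 5.25
Step 3: Compute optimal value.
f(x*) = 7*1.5^2 + 0*1.5 = 15.75


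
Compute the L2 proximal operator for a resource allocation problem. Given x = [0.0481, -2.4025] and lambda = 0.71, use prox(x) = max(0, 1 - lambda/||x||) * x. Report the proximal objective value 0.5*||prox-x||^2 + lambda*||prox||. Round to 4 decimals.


Step 1: Compute ||x||.
||x|| = 2.403
Step 2: Compute scaling factor.
scale = max(0, 1 - 0.71/2.403) = 0.7045
Step 3: prox(x) = [0.0339, -1.6926]
||prox(x)|| = 1.693
Step 4: Proximal objective.
0.5*||prox-x||^2 = 0.2521
lambda*||prox|| = 1.202
Total = 1.4541


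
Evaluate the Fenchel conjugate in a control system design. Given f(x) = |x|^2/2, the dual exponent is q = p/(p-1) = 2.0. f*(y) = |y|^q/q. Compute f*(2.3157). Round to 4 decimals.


The conjugate exponent q satisfies 1/p + 1/q = 1.
p = 2, so q = 2/(2 - 1) = 2.0
|y|^q = 2.3157^2.0 = 5.3625
f*(2.3157) = 5.3625 / 2.0 = 2.6812


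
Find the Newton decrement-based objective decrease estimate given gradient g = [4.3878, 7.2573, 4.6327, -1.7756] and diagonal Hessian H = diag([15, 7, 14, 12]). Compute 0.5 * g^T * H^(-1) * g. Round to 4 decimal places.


Step 1: H is diagonal, so H^(-1) * g = [0.2925, 1.0368, 0.3309, -0.148].
Step 2: g^T H^(-1) g = sum_i g_i^2 / H_ii
  = (4.3878)^2/15 + (7.2573)^2/7 + (4.6327)^2/14 + (-1.7756)^2/12
  = 1.2835 + 7.5241 + 1.533 + 0.2627 = 10.6033
Step 3: Objective decrease = 0.5 * g^T H^(-1) g = 5.3017


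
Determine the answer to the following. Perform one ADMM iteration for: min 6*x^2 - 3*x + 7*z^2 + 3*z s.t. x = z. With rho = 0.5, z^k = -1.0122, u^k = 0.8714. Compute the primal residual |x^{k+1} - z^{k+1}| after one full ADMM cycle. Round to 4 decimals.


ADMM iteration with rho = 0.5, z^k = -1.0122, u^k = 0.8714
Step 1: x-update.
Minimize 6*x^2 - 3*x + (0.5/2)*(x + 1.0122 + 0.8714)^2
FOC: (2*6 + 0.5)*x = 3 + 0.5*(-1.0122 - 0.8714)
x^{k+1} = 0.1647
Step 2: z-update.
Minimize 7*z^2 + 3*z + (0.5/2)*(0.1647 - z + 0.8714)^2
FOC: (2*7 + 0.5)*z = -3 + 0.5*(0.1647 + 0.8714)
z^{k+1} = -0.1712
Step 3: u-update.
u^{k+1} = 0.8714 + 0.1647 + 0.1712 = 1.2072
Step 4: Primal residual = |0.1647 + 0.1712| = 0.3358


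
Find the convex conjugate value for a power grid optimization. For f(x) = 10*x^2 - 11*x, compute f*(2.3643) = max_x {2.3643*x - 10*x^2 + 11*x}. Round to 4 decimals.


f*(y) = sup_x {y*x - a*x^2 - b*x} = sup_x {(y-b)*x - a*x^2}
FOC: (y - b) - 2a*x = 0 => x* = (y - b)/(2a)
x* = (2.3643 + 11)/(2*10) = 0.6682
f*(2.3643) = (y-b)^2/(4a) = (2.3643 + 11)^2/(4*10)
= 178.6045/40 = 4.4651


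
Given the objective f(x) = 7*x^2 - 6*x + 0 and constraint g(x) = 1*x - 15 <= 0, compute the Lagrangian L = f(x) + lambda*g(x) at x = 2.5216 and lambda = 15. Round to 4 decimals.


Step 1: Evaluate f(x).
f(2.5216) = 7*2.5216^2 - 6*2.5216 + 0 = 29.3797
Step 2: Evaluate g(x).
g(2.5216) = 1*2.5216 - 15 = -12.4784
Step 3: Compute Lagrangian.
L = 29.3797 + 15*-12.4784 = -157.7963


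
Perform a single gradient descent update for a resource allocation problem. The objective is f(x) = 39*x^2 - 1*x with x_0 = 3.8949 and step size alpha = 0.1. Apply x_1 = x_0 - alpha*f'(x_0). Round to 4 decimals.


We compute the gradient at x_0 and apply the update.
f'(x) = 78*x - 1
f'(3.8949) = 78*3.8949 - 1 = 302.8022
x_1 = 3.8949 - 0.1*302.8022 = -26.3853


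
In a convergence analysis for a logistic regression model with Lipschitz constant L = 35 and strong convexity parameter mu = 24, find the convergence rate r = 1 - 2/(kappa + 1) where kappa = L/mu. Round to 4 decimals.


Step 1: Compute the condition number.
kappa = L/mu = 35/24 = 1.4583
Step 2: Compute the convergence rate.
r = 1 - 2/(kappa + 1) = 1 - 2*mu/(L + mu) = (L - mu)/(L + mu) = 11/59 = 0.1864


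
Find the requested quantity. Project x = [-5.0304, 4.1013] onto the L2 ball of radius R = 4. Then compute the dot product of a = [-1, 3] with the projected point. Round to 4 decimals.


Step 1: Compute ||x|| (intermediates to 6 decimals).
||x|| = sqrt((-5.0304)^2 + 4.1013^2) = 6.490423
Step 2: Project.
Since ||x|| > R, scale = R/||x|| = 4/6.490423 = 0.616293, proj(x) = scale * x
proj(x) = [-3.1002, 2.527602]
Step 3: Dot product.
a^T * proj(x) = -1*(-3.1002) + 3*2.527602 = 10.683


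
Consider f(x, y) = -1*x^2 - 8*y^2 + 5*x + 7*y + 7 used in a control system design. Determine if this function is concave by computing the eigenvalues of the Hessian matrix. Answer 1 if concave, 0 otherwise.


The Hessian of f(x,y) = -1*x^2 - 8*y^2 + 5*x + 7*y + 7 is:
H = [[-2, 0], [0, -16]]
Trace = -2 - 16 = -18
Determinant = -2*-16 - (0)^2 = 32
Discriminant = (-18)^2 - 4*32 = 196.0
Eigenvalues: lambda_1 = -16.0, lambda_2 = -2.0
The function is concave.

1


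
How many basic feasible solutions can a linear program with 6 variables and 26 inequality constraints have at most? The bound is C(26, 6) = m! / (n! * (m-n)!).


Each vertex corresponds to some choice of n active constraints out of m, so the number of vertices is at most C(m, n) = m! / (n!(m-n)!).
m = 26, n = 6
Numerator: 26 * 25 * 24 * 23 * 22 * 21
Denominator: 6! = 720
C(26, 6) = 230230


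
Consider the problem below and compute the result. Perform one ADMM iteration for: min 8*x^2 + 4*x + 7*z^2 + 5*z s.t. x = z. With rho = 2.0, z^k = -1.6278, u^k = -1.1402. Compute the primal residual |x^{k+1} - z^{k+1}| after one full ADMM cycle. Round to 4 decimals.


ADMM iteration with rho = 2.0, z^k = -1.6278, u^k = -1.1402
Step 1: x-update.
Minimize 8*x^2 + 4*x + (2.0/2)*(x + 1.6278 - 1.1402)^2
FOC: (2*8 + 2.0)*x = -4 + 2.0*(-1.6278 + 1.1402)
x^{k+1} = -0.2764
Step 2: z-update.
Minimize 7*z^2 + 5*z + (2.0/2)*(-0.2764 - z - 1.1402)^2
FOC: (2*7 + 2.0)*z = -5 + 2.0*(-0.2764 - 1.1402)
z^{k+1} = -0.4896
Step 3: u-update.
u^{k+1} = -1.1402 - 0.2764 + 0.4896 = -0.927
Step 4: Primal residual = |-0.2764 + 0.4896| = 0.2132


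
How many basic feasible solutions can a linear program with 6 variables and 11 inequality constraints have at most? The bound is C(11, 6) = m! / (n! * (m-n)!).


Each vertex corresponds to some choice of n active constraints out of m, so the number of vertices is at most C(m, n) = m! / (n!(m-n)!).
m = 11, n = 6
Numerator: 11 * 10 * 9 * 8 * 7 * 6
Denominator: 6! = 720
C(11, 6) = 462


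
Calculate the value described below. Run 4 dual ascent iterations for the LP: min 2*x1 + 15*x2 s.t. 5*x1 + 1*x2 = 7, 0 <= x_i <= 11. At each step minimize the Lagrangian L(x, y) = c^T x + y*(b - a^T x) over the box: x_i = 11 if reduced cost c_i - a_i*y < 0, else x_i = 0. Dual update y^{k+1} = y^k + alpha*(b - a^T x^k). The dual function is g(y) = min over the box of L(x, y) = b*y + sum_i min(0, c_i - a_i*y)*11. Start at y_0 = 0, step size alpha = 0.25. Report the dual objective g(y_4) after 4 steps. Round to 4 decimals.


Dual ascent for LP: min 2*x1 + 15*x2, 5*x1 + 1*x2 = 7, 0 <= x_i <= 11
Step 1: y^k = 0.0, reduced costs: (2.0, 15.0)
  x^k = (0.0, 0.0), subgradient = b - a^T x = 7.0
  y^{k+1} = 0.0 + 0.25*7.0 = 1.75
Step 2: y^k = 1.75, reduced costs: (-6.75, 13.25)
  x^k = (11.0, 0.0), subgradient = b - a^T x = -48.0
  y^{k+1} = 1.75 + 0.25*-48.0 = -10.25
Step 3: y^k = -10.25, reduced costs: (53.25, 25.25)
  x^k = (0.0, 0.0), subgradient = b - a^T x = 7.0
  y^{k+1} = -10.25 + 0.25*7.0 = -8.5
Step 4: y^k = -8.5, reduced costs: (44.5, 23.5)
  x^k = (0.0, 0.0), subgradient = b - a^T x = 7.0
  y^{k+1} = -8.5 + 0.25*7.0 = -6.75
Dual objective at y_4 = -6.75: reduced costs (35.75, 21.75), box minimizer x = (0.0, 0.0)
g(y_4) = b*y + (c1 - a1*y)*x1 + (c2 - a2*y)*x2 = 7*(-6.75) + 35.75*0.0 + 21.75*0.0 = -47.25 + 0.0 + 0.0 = -47.25


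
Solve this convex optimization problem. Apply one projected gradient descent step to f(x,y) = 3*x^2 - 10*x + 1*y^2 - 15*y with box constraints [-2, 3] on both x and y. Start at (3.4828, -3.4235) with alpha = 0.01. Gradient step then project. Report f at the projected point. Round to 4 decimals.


Step 1: Compute gradient at (3.4828, -3.4235).
grad_x = 2*3*3.4828 - 10 = 10.8968
grad_y = 2*1*-3.4235 - 15 = -21.847
Step 2: Gradient step.
x_raw = 3.4828 - 0.01*10.8968 = 3.3738
y_raw = -3.4235 - 0.01*-21.847 = -3.205
Step 3: Project onto [-2, 3].
x_proj = clip(3.3738) = 3.0
y_proj = clip(-3.205) = -2.0
Step 4: Evaluate f.
f(3.0, -2.0) = 31.0


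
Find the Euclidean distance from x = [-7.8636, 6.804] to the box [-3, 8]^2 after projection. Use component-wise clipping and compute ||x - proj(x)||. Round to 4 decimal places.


Project each component onto [-3, 8].
clip(-7.8636) = -3.0, clip(6.804) = 6.804
Projection = [-3.0, 6.804]
Squared diffs: [23.6546, 0.0]
Distance = sqrt(23.6546) = 4.8636


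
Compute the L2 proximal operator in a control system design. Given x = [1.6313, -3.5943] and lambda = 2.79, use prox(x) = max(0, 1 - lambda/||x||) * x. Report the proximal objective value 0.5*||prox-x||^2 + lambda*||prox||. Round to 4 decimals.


Step 1: Compute ||x||.
||x|| = 3.9472
Step 2: Compute scaling factor.
scale = max(0, 1 - 2.79/3.9472) = 0.2932
Step 3: prox(x) = [0.4782, -1.0537]
||prox(x)|| = 1.1572
Step 4: Proximal objective.
0.5*||prox-x||^2 = 3.8921
lambda*||prox|| = 3.2286
Total = 7.1205


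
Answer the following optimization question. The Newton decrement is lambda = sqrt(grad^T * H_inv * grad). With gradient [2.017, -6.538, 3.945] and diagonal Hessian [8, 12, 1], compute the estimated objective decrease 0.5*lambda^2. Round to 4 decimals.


Step 1: H is diagonal, so H^(-1) * g = [0.2521, -0.5448, 3.945].
Step 2: g^T H^(-1) g = sum_i g_i^2 / H_ii
  = (2.017)^2/8 + (-6.538)^2/12 + (3.945)^2/1
  = 0.5085 + 3.5621 + 15.563 = 19.6337
Step 3: Objective decrease = 0.5 * g^T H^(-1) g = 9.8168


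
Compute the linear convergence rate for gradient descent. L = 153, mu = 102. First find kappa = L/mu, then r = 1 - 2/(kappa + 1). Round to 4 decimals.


Step 1: Compute the condition number.
kappa = L/mu = 153/102 = 1.5
Step 2: Compute the convergence rate.
r = 1 - 2/(kappa + 1) = 1 - 2*mu/(L + mu) = (L - mu)/(L + mu) = 51/255 = 0.2


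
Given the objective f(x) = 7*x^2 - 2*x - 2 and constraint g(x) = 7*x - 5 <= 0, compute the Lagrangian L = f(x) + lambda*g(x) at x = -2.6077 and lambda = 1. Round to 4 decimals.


Step 1: Evaluate f(x).
f(-2.6077) = 7*(-2.6077)^2 - 2*(-2.6077) - 2 = 50.8161
Step 2: Evaluate g(x).
g(-2.6077) = 7*-2.6077 - 5 = -23.2539
Step 3: Compute Lagrangian.
L = 50.8161 + 1*-23.2539 = 27.5622


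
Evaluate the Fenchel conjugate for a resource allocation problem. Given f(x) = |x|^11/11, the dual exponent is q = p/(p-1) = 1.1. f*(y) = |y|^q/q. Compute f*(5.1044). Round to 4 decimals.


The conjugate exponent q satisfies 1/p + 1/q = 1.
p = 11, so q = 11/(11 - 1) = 1.1
|y|^q = 5.1044^1.1 = 6.0081
f*(5.1044) = 6.0081 / 1.1 = 5.4619


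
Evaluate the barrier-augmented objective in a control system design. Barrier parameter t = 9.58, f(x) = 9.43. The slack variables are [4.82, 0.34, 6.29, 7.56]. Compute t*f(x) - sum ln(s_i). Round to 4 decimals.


Step 1: Compute log-barrier.
ln values: [1.5728, -1.0788, 1.839, 2.0229]
phi = -(1.5728 - 1.0788 + 1.839 + 2.0229) = -4.3558
Step 2: Compute augmented objective.
t*f(x) = 9.58*9.43 = 90.3394
Total = 90.3394 - 4.3558 = 85.9836


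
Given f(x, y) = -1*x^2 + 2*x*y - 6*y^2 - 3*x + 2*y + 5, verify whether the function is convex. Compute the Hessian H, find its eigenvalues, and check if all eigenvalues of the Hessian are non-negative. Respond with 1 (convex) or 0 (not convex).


The Hessian of f(x,y) = -1*x^2 + 2*x*y - 6*y^2 - 3*x + 2*y + 5 is:
H = [[-2, 2], [2, -12]]
Trace = -2 - 12 = -14
Determinant = -2*-12 - (2)^2 = 20
Discriminant = (-14)^2 - 4*20 = 116.0
Eigenvalues: lambda_1 = -12.3852, lambda_2 = -1.6148
The function is not convex.

0


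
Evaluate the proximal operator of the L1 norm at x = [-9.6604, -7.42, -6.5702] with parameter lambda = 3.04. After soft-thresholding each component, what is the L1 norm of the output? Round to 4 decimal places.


Soft-thresholding with lambda = 3.04:
prox(-9.6604) = sign(-9.6604)*max(|-9.6604| - 3.04, 0) = -6.6204
prox(-7.42) = sign(-7.42)*max(|-7.42| - 3.04, 0) = -4.38
prox(-6.5702) = sign(-6.5702)*max(|-6.5702| - 3.04, 0) = -3.5302
prox(x) = [-6.6204, -4.38, -3.5302]
||prox(x)||_1 = 6.6204 + 4.38 + 3.5302 = 14.5306


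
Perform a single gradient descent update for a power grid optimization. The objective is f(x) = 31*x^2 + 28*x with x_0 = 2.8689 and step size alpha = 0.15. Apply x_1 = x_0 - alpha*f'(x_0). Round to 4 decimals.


We compute the gradient at x_0 and apply the update.
f'(x) = 62*x + 28
f'(2.8689) = 62*2.8689 + 28 = 205.8718
x_1 = 2.8689 - 0.15*205.8718 = -28.0119


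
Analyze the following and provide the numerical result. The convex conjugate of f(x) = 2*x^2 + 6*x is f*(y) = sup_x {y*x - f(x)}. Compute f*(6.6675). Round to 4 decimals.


f*(y) = sup_x {y*x - a*x^2 - b*x} = sup_x {(y-b)*x - a*x^2}
FOC: (y - b) - 2a*x = 0 => x* = (y - b)/(2a)
x* = (6.6675 - 6)/(2*2) = 0.1669
f*(6.6675) = (y-b)^2/(4a) = (6.6675 - 6)^2/(4*2)
= 0.4456/8 = 0.0557


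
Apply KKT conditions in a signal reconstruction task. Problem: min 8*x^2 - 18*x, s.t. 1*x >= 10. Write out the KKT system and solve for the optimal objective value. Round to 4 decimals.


Step 1: Try lambda = 0 (constraint inactive).
x_unc = 18/(2*8) = 1.125
Check: 1*1.125 = 1.125 < 10 -- violated!
Step 2: Constraint must be active: 1*x = 10
x* = 10/1 = 10.0
lambda = (2*8*10.0 - 18)/1 = 142.0
Step 3: Compute optimal value.
f(x*) = 8*10.0^2 - 18*10.0 = 620.0


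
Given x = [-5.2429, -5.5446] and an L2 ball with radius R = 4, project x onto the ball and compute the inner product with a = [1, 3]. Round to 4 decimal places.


Step 1: Compute ||x|| (intermediates to 6 decimals).
||x|| = sqrt((-5.2429)^2 + (-5.5446)^2) = 7.630897
Step 2: Project.
Since ||x|| > R, scale = R/||x|| = 4/7.630897 = 0.524185, proj(x) = scale * x
proj(x) = [-2.74825, -2.906396]
Step 3: Dot product.
a^T * proj(x) = 1*(-2.74825) + 3*(-2.906396) = -11.4674


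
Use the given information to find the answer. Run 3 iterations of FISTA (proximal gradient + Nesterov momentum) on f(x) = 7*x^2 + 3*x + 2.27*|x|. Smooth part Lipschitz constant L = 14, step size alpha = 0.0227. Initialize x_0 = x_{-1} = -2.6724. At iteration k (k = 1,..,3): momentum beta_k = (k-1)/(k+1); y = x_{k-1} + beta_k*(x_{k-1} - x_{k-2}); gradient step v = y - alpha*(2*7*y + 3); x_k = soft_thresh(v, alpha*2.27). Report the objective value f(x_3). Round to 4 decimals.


FISTA on f(x) = 7*x^2 + 3*x + 2.27*|x|
L = 14, alpha = 0.0227
Iteration 1: beta = 0.0, y = -2.6724 + 0.0*(-2.6724 + 2.6724) = -2.6724
  grad(y) = -34.4136, v = y - alpha*grad = -1.8912
  prox(v) = soft_thresh(-1.8912, 0.0515) = -1.8397
Iteration 2: beta = 0.3333, y = -1.8397 + 0.3333*(-1.8397 + 2.6724) = -1.5621
  grad(y) = -18.8695, v = y - alpha*grad = -1.1338
  prox(v) = soft_thresh(-1.1338, 0.0515) = -1.0822
Iteration 3: beta = 0.5, y = -1.0822 + 0.5*(-1.0822 + 1.8397) = -0.7035
  grad(y) = -6.8493, v = y - alpha*grad = -0.548
  prox(v) = soft_thresh(-0.548, 0.0515) = -0.4965
f(x_3) = 7*(-0.4965)^2 + 3*(-0.4965) + 2.27*|-0.4965| = 1.3632


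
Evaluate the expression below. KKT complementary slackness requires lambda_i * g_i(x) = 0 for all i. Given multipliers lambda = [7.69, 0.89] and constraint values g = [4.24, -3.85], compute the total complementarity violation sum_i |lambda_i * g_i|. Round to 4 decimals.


KKT complementary slackness check:
lambda_1 * g_1 = 7.69 * 4.24 = 32.6056
lambda_2 * g_2 = 0.89 * -3.85 = -3.4265
Total violation = 32.6056 + 3.4265 = 36.0321


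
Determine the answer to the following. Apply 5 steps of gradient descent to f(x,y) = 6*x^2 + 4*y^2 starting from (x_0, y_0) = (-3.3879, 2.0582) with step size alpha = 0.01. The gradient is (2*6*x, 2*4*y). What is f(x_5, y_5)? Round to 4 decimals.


Gradient descent on f(x,y) = 6*x^2 + 4*y^2.
Starting point: (-3.3879, 2.0582), alpha = 0.01
Step 1: grad_x = 2*6*-3.3879 = -40.6548, grad_y = 2*4*2.0582 = 16.4656
  x_1 = -3.3879 - 0.01*-40.6548 = -2.9814
  y_1 = 2.0582 - 0.01*16.4656 = 1.8935
Step 2: grad_x = 2*6*-2.9814 = -35.7762, grad_y = 2*4*1.8935 = 15.1484
  x_2 = -2.9814 - 0.01*-35.7762 = -2.6236
  y_2 = 1.8935 - 0.01*15.1484 = 1.7421
Step 3: grad_x = 2*6*-2.6236 = -31.4831, grad_y = 2*4*1.7421 = 13.9365
  x_3 = -2.6236 - 0.01*-31.4831 = -2.3088
  y_3 = 1.7421 - 0.01*13.9365 = 1.6027
Step 4: grad_x = 2*6*-2.3088 = -27.7051, grad_y = 2*4*1.6027 = 12.8216
  x_4 = -2.3088 - 0.01*-27.7051 = -2.0317
  y_4 = 1.6027 - 0.01*12.8216 = 1.4745
Step 5: grad_x = 2*6*-2.0317 = -24.3805, grad_y = 2*4*1.4745 = 11.7958
  x_5 = -2.0317 - 0.01*-24.3805 = -1.7879
  y_5 = 1.4745 - 0.01*11.7958 = 1.3565
f(-1.7879, 1.3565) = 6*(-1.7879)^2 + 4*1.3565^2 = 26.5402


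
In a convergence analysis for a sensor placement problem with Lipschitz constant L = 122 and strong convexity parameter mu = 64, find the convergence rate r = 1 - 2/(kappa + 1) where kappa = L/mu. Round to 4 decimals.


Step 1: Compute the condition number.
kappa = L/mu = 122/64 = 1.9063
Step 2: Compute the convergence rate.
r = 1 - 2/(kappa + 1) = 1 - 2*mu/(L + mu) = (L - mu)/(L + mu) = 58/186 = 0.3118


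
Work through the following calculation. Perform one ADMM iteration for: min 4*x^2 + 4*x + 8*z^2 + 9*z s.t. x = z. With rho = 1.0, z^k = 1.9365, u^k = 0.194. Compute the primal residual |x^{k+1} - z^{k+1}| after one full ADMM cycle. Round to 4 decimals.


ADMM iteration with rho = 1.0, z^k = 1.9365, u^k = 0.194
Step 1: x-update.
Minimize 4*x^2 + 4*x + (1.0/2)*(x - 1.9365 + 0.194)^2
FOC: (2*4 + 1.0)*x = -4 + 1.0*(1.9365 - 0.194)
x^{k+1} = -0.2508
Step 2: z-update.
Minimize 8*z^2 + 9*z + (1.0/2)*(-0.2508 - z + 0.194)^2
FOC: (2*8 + 1.0)*z = -9 + 1.0*(-0.2508 + 0.194)
z^{k+1} = -0.5328
Step 3: u-update.
u^{k+1} = 0.194 - 0.2508 + 0.5328 = 0.4759
Step 4: Primal residual = |-0.2508 + 0.5328| = 0.2819


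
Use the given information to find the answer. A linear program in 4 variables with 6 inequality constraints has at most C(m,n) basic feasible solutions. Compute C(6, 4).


Each vertex corresponds to some choice of n active constraints out of m, so the number of vertices is at most C(m, n) = m! / (n!(m-n)!).
m = 6, n = 4
Numerator: 6 * 5 * 4 * 3
Denominator: 4! = 24
C(6, 4) = 15


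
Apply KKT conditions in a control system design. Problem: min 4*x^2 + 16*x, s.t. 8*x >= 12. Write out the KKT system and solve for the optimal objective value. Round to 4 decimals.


Step 1: Try lambda = 0 (constraint inactive).
x_unc = -16/(2*4) = -2.0
Check: 8*-2.0 = -16.0 < 12 -- violated!
Step 2: Constraint must be active: 8*x = 12
x* = 12/8 = 1.5
lambda = (2*4*1.5 + 16)/8 = 3.5
Step 3: Compute optimal value.
f(x*) = 4*1.5^2 + 16*1.5 = 33.0


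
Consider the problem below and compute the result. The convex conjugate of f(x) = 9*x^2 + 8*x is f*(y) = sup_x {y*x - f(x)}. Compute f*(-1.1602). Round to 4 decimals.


f*(y) = sup_x {y*x - a*x^2 - b*x} = sup_x {(y-b)*x - a*x^2}
FOC: (y - b) - 2a*x = 0 => x* = (y - b)/(2a)
x* = (-1.1602 - 8)/(2*9) = -0.5089
f*(-1.1602) = (y-b)^2/(4a) = (-1.1602 - 8)^2/(4*9)
= 83.9093/36 = 2.3308


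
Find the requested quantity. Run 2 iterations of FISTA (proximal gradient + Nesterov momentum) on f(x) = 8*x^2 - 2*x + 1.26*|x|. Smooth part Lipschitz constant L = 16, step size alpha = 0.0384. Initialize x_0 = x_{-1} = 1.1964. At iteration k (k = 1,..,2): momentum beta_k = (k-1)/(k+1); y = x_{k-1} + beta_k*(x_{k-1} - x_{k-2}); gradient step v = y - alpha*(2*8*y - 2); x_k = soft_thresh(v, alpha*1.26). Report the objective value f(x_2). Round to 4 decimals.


FISTA on f(x) = 8*x^2 - 2*x + 1.26*|x|
L = 16, alpha = 0.0384
Iteration 1: beta = 0.0, y = 1.1964 + 0.0*(1.1964 - 1.1964) = 1.1964
  grad(y) = 17.1424, v = y - alpha*grad = 0.5381
  prox(v) = soft_thresh(0.5381, 0.0484) = 0.4897
Iteration 2: beta = 0.3333, y = 0.4897 + 0.3333*(0.4897 - 1.1964) = 0.2542
  grad(y) = 2.0672, v = y - alpha*grad = 0.1748
  prox(v) = soft_thresh(0.1748, 0.0484) = 0.1264
f(x_2) = 8*0.1264^2 - 2*0.1264 + 1.26*|0.1264| = 0.0343


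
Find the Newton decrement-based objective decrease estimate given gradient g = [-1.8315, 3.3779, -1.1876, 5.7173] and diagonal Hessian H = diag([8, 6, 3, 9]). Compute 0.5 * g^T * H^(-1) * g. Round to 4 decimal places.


Step 1: H is diagonal, so H^(-1) * g = [-0.2289, 0.563, -0.3959, 0.6353].
Step 2: g^T H^(-1) g = sum_i g_i^2 / H_ii
  = (-1.8315)^2/8 + (3.3779)^2/6 + (-1.1876)^2/3 + (5.7173)^2/9
  = 0.4193 + 1.9017 + 0.4701 + 3.6319 = 6.4231
Step 3: Objective decrease = 0.5 * g^T H^(-1) g = 3.2115


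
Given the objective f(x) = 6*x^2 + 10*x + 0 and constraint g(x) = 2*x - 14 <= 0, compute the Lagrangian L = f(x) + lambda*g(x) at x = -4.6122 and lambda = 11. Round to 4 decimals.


Step 1: Evaluate f(x).
f(-4.6122) = 6*(-4.6122)^2 + 10*(-4.6122) + 0 = 81.5123
Step 2: Evaluate g(x).
g(-4.6122) = 2*-4.6122 - 14 = -23.2244
Step 3: Compute Lagrangian.
L = 81.5123 + 11*-23.2244 = -173.9561


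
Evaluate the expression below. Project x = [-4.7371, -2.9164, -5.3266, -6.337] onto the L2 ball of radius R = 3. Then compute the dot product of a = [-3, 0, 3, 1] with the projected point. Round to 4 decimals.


Step 1: Compute ||x|| (intermediates to 6 decimals).
||x|| = sqrt((-4.7371)^2 + (-2.9164)^2 + (-5.3266)^2 + (-6.337)^2) = 9.973753
Step 2: Project.
Since ||x|| > R, scale = R/||x|| = 3/9.973753 = 0.300789, proj(x) = scale * x
proj(x) = [-1.424868, -0.877221, -1.602183, -1.9061]
Step 3: Dot product.
a^T * proj(x) = -3*(-1.424868) + 0*(-0.877221) + 3*(-1.602183) + 1*(-1.9061) = -2.438


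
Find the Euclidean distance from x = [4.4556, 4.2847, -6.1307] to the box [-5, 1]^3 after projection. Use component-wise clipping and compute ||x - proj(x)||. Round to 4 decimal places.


Project each component onto [-5, 1].
clip(4.4556) = 1.0, clip(4.2847) = 1.0, clip(-6.1307) = -5.0
Projection = [1.0, 1.0, -5.0]
Squared diffs: [11.9412, 10.7893, 1.2785]
Distance = sqrt(24.009) = 4.8999


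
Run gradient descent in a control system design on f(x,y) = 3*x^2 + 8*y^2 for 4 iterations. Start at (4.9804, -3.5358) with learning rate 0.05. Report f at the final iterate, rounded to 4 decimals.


Gradient descent on f(x,y) = 3*x^2 + 8*y^2.
Starting point: (4.9804, -3.5358), alpha = 0.05
Step 1: grad_x = 2*3*4.9804 = 29.8824, grad_y = 2*8*-3.5358 = -56.5728
  x_1 = 4.9804 - 0.05*29.8824 = 3.4863
  y_1 = -3.5358 - 0.05*-56.5728 = -0.7072
Step 2: grad_x = 2*3*3.4863 = 20.9177, grad_y = 2*8*-0.7072 = -11.3146
  x_2 = 3.4863 - 0.05*20.9177 = 2.4404
  y_2 = -0.7072 - 0.05*-11.3146 = -0.1414
Step 3: grad_x = 2*3*2.4404 = 14.6424, grad_y = 2*8*-0.1414 = -2.2629
  x_3 = 2.4404 - 0.05*14.6424 = 1.7083
  y_3 = -0.1414 - 0.05*-2.2629 = -0.0283
Step 4: grad_x = 2*3*1.7083 = 10.2497, grad_y = 2*8*-0.0283 = -0.4526
  x_4 = 1.7083 - 0.05*10.2497 = 1.1958
  y_4 = -0.0283 - 0.05*-0.4526 = -0.0057
f(1.1958, -0.0057) = 3*1.1958^2 + 8*(-0.0057)^2 = 4.29


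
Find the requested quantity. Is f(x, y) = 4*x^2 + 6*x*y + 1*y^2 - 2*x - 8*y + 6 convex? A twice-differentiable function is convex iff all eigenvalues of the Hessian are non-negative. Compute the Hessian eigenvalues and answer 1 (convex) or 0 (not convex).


The Hessian of f(x,y) = 4*x^2 + 6*x*y + 1*y^2 - 2*x - 8*y + 6 is:
H = [[8, 6], [6, 2]]
Trace = 8 + 2 = 10
Determinant = 8*2 - (6)^2 = -20
Discriminant = (10)^2 - 4*-20 = 180.0
Eigenvalues: lambda_1 = -1.7082, lambda_2 = 11.7082
The function is not convex.

0
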